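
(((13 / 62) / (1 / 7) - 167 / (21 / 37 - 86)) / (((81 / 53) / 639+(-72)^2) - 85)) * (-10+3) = -2524028487 / 537201948596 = -0.00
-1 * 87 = -87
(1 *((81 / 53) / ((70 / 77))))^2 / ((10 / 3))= 2381643 / 2809000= 0.85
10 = 10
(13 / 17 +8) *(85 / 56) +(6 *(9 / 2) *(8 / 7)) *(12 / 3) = 7657 / 56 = 136.73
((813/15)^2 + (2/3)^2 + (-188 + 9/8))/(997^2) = 4952177/1789216200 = 0.00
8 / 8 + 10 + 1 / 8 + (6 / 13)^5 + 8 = 56870037 / 2970344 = 19.15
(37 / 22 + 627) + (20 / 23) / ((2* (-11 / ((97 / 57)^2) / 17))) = 1030350077 / 1643994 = 626.74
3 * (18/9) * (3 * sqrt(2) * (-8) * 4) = -576 * sqrt(2) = -814.59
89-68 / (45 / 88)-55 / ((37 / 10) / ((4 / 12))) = -81473 / 1665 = -48.93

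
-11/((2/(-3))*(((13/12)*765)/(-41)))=-902/1105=-0.82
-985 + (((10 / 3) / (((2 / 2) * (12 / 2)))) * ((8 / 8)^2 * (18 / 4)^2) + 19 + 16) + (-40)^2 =2645 / 4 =661.25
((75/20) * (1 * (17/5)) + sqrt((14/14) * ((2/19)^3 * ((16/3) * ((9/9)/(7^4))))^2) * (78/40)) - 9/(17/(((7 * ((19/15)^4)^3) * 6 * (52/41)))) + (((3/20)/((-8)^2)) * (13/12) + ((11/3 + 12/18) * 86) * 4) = 57745118392259155985106481297/56482907228102250000000000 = 1022.35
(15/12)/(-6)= -5/24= -0.21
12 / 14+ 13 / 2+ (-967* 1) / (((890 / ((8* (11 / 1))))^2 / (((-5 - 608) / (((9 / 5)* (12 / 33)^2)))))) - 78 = 121150118849 / 4990230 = 24277.46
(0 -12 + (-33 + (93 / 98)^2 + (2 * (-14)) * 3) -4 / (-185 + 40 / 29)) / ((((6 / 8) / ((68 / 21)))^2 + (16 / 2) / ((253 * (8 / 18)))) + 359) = -30650916457931968 / 85943985620252025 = -0.36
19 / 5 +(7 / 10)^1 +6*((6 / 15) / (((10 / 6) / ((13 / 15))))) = 1437 / 250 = 5.75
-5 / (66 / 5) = -0.38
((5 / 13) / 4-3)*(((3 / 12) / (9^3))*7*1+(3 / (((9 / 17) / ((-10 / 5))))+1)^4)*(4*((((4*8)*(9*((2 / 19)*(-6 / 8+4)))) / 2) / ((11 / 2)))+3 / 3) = -3512813686951 / 2881008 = -1219300.22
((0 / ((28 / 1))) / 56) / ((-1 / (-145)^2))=0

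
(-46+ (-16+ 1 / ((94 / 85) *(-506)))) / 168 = -2949053 / 7990752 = -0.37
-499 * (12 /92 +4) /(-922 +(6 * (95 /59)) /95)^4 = -574423498205 /201311205115881156608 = -0.00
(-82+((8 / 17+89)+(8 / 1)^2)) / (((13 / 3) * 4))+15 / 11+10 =150595 / 9724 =15.49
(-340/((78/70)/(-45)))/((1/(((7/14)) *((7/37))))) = 624750/481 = 1298.86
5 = 5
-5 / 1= -5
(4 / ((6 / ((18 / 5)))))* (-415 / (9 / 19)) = -6308 / 3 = -2102.67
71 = 71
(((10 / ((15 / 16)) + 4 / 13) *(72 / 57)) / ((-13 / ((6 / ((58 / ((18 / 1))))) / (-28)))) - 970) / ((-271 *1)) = 632231786 / 176646743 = 3.58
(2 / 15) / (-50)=-1 / 375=-0.00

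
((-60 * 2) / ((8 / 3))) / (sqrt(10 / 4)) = -9 * sqrt(10) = -28.46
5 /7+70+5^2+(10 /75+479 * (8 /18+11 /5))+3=430144 /315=1365.54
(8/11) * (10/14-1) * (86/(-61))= 1376/4697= 0.29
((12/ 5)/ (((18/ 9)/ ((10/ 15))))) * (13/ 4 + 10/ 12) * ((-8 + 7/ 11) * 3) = -3969/ 55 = -72.16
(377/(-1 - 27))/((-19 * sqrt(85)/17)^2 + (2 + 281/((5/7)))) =-32045/1193752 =-0.03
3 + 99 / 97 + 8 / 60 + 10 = 20594 / 1455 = 14.15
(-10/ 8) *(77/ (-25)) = 77/ 20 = 3.85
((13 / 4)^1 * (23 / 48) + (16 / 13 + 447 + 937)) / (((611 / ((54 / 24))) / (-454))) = -2357229063 / 1016704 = -2318.50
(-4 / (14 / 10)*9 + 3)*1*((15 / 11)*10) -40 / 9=-217730 / 693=-314.18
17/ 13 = 1.31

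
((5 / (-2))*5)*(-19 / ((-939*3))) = -475 / 5634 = -0.08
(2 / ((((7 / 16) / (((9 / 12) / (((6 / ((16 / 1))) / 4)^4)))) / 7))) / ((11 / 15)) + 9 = 41943931 / 99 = 423676.07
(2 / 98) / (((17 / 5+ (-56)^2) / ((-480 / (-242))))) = 1200 / 93067513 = 0.00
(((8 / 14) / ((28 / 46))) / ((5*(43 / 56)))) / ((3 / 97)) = 35696 / 4515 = 7.91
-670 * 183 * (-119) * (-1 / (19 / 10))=-145905900 / 19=-7679257.89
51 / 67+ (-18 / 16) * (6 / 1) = -5.99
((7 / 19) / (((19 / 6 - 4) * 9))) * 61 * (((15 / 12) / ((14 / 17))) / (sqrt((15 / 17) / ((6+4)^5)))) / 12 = -25925 * sqrt(102) / 2052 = -127.60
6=6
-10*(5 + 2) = -70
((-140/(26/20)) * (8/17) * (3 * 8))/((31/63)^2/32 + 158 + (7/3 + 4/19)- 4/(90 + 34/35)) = -5163295850496/681373488497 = -7.58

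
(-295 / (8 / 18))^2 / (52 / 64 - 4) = -138216.18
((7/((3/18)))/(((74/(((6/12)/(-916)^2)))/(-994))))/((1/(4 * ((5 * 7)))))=-365295/7761268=-0.05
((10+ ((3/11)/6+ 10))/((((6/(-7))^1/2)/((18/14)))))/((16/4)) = -1323/88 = -15.03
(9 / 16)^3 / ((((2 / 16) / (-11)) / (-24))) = 24057 / 64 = 375.89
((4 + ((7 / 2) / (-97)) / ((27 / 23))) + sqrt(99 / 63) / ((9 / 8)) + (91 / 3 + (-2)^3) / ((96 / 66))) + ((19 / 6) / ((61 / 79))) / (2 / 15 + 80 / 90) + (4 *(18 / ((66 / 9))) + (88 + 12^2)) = 8 *sqrt(77) / 63 + 171475976117 / 646704432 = 266.27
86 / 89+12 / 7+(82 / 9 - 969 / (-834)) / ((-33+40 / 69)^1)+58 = 60.36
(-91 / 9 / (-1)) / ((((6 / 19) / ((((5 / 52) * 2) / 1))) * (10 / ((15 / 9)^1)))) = 665 / 648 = 1.03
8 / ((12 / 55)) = 110 / 3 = 36.67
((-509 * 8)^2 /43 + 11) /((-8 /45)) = -746174565 /344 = -2169112.11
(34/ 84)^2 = 289/ 1764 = 0.16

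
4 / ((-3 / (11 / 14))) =-22 / 21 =-1.05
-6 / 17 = -0.35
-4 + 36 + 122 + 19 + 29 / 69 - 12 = 11138 / 69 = 161.42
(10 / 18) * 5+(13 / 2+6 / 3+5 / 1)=293 / 18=16.28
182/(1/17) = 3094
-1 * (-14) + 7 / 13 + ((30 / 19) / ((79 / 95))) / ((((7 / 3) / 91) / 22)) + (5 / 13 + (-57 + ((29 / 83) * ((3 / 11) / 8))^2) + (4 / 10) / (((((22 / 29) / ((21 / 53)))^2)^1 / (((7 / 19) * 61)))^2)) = 151265507754923626298961031 / 94418702400264505165760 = 1602.07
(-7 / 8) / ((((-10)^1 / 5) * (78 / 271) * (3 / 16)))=1897 / 234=8.11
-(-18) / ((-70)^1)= -9 / 35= -0.26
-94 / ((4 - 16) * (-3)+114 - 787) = 94 / 637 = 0.15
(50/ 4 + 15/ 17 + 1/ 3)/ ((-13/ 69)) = -32177/ 442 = -72.80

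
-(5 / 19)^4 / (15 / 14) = -1750 / 390963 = -0.00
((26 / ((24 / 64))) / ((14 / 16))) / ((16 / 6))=208 / 7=29.71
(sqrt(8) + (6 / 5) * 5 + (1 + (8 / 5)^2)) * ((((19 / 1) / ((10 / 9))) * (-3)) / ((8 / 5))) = -122607 / 400 - 513 * sqrt(2) / 8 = -397.20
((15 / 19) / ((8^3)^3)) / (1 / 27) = 405 / 2550136832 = 0.00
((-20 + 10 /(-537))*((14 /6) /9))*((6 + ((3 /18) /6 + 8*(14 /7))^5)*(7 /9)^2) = -117910944443760379625 /35506312975872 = -3320844.51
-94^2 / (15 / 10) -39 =-17789 / 3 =-5929.67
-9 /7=-1.29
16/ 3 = 5.33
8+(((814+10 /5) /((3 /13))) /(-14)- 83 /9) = -15989 /63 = -253.79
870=870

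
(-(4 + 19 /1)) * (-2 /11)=46 /11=4.18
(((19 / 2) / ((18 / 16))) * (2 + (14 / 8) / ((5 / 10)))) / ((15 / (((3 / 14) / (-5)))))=-209 / 1575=-0.13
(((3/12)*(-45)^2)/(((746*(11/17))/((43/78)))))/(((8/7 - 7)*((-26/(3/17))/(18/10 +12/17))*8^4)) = 25965765/63347710885888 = 0.00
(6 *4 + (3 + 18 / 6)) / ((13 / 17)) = 39.23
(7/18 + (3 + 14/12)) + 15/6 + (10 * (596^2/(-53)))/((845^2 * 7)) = 6715755409/953651790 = 7.04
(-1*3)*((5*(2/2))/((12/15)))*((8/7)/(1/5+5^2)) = -125/147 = -0.85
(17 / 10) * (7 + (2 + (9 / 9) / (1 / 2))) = 187 / 10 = 18.70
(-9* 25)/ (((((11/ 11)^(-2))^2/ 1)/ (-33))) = 7425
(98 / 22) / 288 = 49 / 3168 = 0.02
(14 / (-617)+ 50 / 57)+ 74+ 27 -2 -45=1929178 / 35169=54.85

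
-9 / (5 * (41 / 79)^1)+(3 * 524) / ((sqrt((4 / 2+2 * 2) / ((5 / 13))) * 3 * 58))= -711 / 205+131 * sqrt(390) / 1131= -1.18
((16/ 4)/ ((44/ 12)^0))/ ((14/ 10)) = 20/ 7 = 2.86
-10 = -10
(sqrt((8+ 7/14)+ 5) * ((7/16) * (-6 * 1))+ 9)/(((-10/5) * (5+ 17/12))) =-54/77+ 27 * sqrt(6)/88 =0.05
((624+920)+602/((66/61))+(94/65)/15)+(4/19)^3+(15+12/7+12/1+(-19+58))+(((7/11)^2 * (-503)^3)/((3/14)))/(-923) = 105663694433950927/402167690925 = 262735.41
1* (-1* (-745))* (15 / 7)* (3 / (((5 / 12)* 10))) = 8046 / 7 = 1149.43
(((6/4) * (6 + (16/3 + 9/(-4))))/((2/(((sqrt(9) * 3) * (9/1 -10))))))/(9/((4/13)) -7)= -981/356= -2.76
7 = 7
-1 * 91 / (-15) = 91 / 15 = 6.07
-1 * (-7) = 7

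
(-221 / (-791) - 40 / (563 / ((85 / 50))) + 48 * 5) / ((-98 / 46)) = -2459862765 / 21821317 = -112.73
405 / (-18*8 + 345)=135 / 67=2.01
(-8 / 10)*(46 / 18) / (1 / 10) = -184 / 9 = -20.44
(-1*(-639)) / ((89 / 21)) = 13419 / 89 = 150.78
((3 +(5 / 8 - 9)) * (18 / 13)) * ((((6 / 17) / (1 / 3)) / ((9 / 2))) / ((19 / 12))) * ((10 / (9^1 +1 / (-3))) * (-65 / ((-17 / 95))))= -1741500 / 3757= -463.53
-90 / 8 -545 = -2225 / 4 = -556.25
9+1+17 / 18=10.94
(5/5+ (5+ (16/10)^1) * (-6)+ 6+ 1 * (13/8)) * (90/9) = -1239/4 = -309.75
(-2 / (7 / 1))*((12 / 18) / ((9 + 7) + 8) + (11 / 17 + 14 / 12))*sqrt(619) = -161*sqrt(619) / 306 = -13.09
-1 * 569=-569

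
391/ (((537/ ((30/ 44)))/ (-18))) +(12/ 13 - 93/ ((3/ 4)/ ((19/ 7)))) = -61742281/ 179179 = -344.58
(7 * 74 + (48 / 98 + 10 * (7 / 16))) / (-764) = -0.68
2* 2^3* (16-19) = -48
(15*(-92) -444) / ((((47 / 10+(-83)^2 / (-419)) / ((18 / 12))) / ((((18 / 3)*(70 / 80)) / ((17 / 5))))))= 100308600 / 278783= 359.81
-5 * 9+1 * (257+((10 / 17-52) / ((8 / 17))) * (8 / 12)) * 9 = 3225 / 2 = 1612.50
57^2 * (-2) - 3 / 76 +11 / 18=-4444241 / 684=-6497.43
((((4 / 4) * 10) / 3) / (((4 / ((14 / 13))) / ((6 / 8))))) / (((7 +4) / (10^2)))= 6.12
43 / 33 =1.30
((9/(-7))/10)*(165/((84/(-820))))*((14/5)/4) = 4059/28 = 144.96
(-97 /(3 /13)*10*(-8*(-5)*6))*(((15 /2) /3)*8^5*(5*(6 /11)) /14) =-1239613440000 /77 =-16098875844.16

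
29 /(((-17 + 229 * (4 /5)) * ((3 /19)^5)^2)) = 889004607381145 /49069719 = 18117173.39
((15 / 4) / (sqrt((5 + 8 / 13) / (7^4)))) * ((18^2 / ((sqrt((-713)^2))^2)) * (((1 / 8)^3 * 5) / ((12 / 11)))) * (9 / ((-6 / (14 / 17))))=-22920975 * sqrt(949) / 1292054382592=-0.00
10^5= 100000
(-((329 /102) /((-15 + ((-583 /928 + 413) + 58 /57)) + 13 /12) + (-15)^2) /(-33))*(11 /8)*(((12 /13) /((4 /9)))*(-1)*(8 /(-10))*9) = 503614896093 /3592185850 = 140.20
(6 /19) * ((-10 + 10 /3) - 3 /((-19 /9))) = -1.66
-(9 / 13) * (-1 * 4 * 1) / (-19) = -36 / 247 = -0.15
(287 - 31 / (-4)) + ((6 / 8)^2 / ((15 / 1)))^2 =1886409 / 6400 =294.75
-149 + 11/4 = -585/4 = -146.25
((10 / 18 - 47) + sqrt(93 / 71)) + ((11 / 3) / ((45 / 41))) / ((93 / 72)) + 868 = sqrt(6603) / 71 + 127742 / 155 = 825.29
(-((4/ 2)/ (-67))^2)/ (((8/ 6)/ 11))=-33/ 4489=-0.01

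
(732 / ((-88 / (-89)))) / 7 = 16287 / 154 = 105.76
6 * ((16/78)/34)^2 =0.00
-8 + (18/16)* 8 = 1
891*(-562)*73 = -36554166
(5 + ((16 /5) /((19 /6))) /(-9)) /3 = 1393 /855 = 1.63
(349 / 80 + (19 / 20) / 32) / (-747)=-0.01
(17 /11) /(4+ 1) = 0.31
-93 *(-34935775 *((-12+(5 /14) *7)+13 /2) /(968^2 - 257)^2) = -9747081225 /877532412289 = -0.01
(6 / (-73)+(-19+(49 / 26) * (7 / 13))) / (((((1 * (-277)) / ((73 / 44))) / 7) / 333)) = 252.25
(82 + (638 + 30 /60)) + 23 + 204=1895 /2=947.50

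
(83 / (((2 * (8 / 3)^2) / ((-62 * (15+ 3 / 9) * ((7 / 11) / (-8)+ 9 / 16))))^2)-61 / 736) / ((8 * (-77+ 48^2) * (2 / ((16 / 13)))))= 63105168810373 / 21121108017152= 2.99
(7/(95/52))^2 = 132496/9025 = 14.68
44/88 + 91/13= 15/2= 7.50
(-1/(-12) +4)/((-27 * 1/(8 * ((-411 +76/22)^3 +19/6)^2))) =-14318943431289860370896161/2582935938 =-5543669597309950.93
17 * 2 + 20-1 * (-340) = 394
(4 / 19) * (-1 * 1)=-4 / 19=-0.21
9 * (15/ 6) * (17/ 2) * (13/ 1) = 9945/ 4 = 2486.25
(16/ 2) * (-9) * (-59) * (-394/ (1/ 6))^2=23739931008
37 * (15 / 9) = 61.67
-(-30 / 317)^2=-900 / 100489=-0.01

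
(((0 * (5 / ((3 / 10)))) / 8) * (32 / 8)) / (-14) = 0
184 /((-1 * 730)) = -92 /365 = -0.25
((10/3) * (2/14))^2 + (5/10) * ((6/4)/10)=5323/17640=0.30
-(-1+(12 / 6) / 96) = 47 / 48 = 0.98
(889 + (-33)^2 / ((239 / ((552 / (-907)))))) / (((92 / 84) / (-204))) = -822999535596 / 4985779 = -165069.40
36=36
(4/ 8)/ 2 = 1/ 4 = 0.25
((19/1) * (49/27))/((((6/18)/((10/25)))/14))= 26068/45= 579.29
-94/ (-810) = 47/ 405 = 0.12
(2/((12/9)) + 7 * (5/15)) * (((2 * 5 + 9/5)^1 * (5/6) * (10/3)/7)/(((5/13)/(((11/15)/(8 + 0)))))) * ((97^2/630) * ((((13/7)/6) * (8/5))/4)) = 23735736167/3000564000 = 7.91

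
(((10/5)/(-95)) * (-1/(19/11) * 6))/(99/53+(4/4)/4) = 27984/810445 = 0.03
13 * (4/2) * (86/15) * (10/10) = 2236/15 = 149.07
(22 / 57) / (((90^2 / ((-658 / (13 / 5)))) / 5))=-3619 / 60021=-0.06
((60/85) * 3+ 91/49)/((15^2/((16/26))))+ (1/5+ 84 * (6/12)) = 42.21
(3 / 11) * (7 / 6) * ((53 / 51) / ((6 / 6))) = 371 / 1122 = 0.33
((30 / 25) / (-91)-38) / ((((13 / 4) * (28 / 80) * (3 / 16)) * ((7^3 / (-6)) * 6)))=4427776 / 8521149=0.52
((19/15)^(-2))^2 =50625/130321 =0.39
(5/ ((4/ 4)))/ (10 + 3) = 5/ 13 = 0.38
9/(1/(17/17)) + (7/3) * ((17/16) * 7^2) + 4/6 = 131.15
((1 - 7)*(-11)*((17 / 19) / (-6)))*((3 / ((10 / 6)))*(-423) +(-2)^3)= 719389 / 95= 7572.52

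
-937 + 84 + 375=-478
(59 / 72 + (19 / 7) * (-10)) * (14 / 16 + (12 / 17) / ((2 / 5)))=-4762853 / 68544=-69.49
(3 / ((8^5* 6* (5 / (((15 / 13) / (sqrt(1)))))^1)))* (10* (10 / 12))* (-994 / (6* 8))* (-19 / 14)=33725 / 40894464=0.00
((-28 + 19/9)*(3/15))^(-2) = 2025/54289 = 0.04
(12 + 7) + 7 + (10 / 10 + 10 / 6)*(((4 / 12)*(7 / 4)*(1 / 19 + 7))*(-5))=-4934 / 171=-28.85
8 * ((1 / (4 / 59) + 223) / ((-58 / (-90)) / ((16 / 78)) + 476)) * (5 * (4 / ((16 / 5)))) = 1426500 / 57497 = 24.81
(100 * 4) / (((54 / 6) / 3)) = 400 / 3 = 133.33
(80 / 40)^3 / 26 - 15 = -14.69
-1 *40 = -40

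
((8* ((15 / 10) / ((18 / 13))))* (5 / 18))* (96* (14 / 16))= 1820 / 9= 202.22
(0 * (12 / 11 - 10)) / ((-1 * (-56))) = 0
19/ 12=1.58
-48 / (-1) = 48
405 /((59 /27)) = 10935 /59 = 185.34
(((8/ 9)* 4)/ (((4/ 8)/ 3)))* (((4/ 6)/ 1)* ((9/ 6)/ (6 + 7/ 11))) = 3.21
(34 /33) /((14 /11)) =17 /21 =0.81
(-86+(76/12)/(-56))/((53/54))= -130203/1484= -87.74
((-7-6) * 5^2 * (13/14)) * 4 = -8450/7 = -1207.14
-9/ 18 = -1/ 2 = -0.50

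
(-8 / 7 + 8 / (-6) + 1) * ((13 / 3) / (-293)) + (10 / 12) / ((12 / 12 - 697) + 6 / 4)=58778 / 2848839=0.02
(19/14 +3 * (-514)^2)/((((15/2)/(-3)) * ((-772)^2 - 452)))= -11096251/20843620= -0.53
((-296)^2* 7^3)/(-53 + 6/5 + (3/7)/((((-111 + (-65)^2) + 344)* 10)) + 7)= -625207799552/932019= -670810.14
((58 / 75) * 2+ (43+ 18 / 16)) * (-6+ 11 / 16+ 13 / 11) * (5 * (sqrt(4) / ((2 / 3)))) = -19921981 / 7040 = -2829.83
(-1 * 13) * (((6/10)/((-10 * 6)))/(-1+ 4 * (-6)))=-13/2500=-0.01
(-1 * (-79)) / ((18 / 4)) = 158 / 9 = 17.56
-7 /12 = -0.58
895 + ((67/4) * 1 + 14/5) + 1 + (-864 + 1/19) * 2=-308691/380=-812.34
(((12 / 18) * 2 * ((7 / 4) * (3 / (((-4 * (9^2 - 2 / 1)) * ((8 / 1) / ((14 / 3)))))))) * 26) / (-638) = 637 / 1209648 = 0.00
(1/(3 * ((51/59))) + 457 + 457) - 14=137759/153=900.39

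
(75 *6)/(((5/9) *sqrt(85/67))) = 162 *sqrt(5695)/17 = 719.14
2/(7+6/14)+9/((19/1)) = 367/494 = 0.74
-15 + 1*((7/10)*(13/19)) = -2759/190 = -14.52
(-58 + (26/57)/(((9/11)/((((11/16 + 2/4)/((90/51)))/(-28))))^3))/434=-153973036172511679/1152142834139136000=-0.13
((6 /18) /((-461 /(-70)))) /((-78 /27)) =-105 /5993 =-0.02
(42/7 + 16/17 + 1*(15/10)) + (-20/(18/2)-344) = -103361/306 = -337.78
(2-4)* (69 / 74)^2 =-4761 / 2738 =-1.74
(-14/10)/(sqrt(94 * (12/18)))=-7 * sqrt(141)/470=-0.18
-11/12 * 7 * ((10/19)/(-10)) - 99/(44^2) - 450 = -4511525/10032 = -449.71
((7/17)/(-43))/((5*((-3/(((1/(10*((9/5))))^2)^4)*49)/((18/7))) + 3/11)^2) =-847/877583758081243543853960834739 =-0.00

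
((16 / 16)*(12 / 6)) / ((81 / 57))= 38 / 27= 1.41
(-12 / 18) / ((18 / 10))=-10 / 27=-0.37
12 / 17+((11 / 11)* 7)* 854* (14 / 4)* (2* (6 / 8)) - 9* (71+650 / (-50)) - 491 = 1032655 / 34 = 30372.21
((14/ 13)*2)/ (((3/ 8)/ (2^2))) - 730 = -27574/ 39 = -707.03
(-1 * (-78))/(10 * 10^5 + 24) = 39/500012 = 0.00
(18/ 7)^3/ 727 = 5832/ 249361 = 0.02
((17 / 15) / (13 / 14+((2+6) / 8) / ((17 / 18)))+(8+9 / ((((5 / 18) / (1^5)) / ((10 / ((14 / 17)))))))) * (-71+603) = 1517360672 / 7095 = 213863.38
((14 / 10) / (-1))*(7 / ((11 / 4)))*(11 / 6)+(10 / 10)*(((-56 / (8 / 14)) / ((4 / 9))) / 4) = -7399 / 120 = -61.66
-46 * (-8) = 368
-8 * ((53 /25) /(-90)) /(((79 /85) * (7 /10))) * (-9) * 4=-28832 /2765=-10.43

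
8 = 8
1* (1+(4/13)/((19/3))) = 259/247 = 1.05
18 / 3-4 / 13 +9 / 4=413 / 52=7.94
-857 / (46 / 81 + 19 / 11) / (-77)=69417 / 14315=4.85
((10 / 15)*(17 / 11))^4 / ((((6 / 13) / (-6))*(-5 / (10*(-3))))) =-34744736 / 395307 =-87.89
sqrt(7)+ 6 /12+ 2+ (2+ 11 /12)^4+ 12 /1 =sqrt(7)+ 1801297 /20736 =89.51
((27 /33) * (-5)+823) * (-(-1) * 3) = 27024 /11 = 2456.73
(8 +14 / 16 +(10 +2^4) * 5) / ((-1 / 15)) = -16665 / 8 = -2083.12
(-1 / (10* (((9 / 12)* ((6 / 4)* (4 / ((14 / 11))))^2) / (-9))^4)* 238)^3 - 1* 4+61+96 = 94694365296227804489648922745458181 / 654318972870484080973094436610125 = 144.72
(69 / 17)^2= 4761 / 289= 16.47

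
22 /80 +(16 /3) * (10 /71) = 8743 /8520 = 1.03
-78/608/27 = -13/2736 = -0.00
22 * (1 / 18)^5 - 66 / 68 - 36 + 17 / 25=-14571871349 / 401533200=-36.29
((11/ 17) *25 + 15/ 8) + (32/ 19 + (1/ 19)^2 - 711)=-33938177/ 49096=-691.26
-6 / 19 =-0.32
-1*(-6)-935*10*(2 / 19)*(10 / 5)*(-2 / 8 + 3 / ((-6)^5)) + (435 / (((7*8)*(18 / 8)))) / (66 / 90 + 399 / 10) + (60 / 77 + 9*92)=767189129417 / 577820628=1327.73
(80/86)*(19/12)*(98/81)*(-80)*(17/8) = -3165400/10449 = -302.94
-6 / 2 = -3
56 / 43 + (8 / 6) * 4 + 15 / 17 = 16487 / 2193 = 7.52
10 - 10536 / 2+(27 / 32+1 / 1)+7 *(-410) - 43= -261413 / 32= -8169.16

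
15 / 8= 1.88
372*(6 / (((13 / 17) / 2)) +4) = 95232 / 13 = 7325.54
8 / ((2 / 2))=8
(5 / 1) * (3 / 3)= 5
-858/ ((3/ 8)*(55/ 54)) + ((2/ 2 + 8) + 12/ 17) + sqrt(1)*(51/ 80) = -3041037/ 1360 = -2236.06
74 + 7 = 81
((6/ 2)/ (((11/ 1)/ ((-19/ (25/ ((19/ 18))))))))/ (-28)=361/ 46200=0.01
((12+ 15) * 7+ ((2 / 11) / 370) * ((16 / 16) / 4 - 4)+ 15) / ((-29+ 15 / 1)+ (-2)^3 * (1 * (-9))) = 332109 / 94424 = 3.52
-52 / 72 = -13 / 18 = -0.72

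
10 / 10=1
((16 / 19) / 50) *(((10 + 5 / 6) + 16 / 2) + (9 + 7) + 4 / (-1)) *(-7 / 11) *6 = -2072 / 1045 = -1.98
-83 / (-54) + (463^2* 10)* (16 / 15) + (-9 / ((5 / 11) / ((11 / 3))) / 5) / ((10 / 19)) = 7717196078 / 3375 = 2286576.62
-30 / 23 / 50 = -3 / 115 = -0.03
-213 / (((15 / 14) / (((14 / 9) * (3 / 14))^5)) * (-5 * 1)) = 994 / 6075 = 0.16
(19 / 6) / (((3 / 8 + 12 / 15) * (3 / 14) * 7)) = 760 / 423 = 1.80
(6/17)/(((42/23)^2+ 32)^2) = 839523/2969822344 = 0.00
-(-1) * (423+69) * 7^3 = 168756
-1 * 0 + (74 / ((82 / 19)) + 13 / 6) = 19.31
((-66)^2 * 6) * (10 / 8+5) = 163350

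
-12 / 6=-2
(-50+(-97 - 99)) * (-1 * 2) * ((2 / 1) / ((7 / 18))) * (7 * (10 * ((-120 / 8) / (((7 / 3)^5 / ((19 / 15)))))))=-817763040 / 16807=-48656.10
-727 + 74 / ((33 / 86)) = -17627 / 33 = -534.15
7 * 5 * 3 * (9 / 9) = 105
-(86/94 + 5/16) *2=-923/376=-2.45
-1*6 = -6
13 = 13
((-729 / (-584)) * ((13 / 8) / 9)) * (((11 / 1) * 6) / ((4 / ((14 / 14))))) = 34749 / 9344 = 3.72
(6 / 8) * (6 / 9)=1 / 2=0.50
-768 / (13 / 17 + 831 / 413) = -674016 / 2437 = -276.58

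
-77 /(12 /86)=-3311 /6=-551.83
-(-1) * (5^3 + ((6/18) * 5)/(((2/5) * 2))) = 1525/12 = 127.08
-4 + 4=0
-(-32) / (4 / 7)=56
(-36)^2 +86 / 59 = 1297.46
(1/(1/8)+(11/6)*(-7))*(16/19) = -232/57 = -4.07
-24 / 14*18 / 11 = -2.81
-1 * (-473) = 473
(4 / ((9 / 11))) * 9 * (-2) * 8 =-704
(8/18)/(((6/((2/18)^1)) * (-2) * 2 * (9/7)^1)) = -7/4374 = -0.00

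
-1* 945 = -945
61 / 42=1.45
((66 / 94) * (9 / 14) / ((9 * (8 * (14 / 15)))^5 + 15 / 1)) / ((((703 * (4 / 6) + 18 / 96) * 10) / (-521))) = -77368500 / 2113878627774965093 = -0.00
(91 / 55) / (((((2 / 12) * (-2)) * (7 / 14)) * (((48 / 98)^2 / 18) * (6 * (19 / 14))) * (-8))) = 1529437 / 133760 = 11.43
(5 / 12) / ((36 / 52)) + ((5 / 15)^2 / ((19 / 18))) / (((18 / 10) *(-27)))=11075 / 18468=0.60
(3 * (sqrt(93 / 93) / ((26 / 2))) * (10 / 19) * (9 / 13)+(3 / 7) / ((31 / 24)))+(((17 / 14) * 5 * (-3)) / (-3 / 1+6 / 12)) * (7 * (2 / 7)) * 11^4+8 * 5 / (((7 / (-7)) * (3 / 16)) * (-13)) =445993385692 / 2090361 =213357.11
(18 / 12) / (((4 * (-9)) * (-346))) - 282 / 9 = -31.33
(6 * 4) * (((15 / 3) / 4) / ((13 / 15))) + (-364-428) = -9846 / 13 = -757.38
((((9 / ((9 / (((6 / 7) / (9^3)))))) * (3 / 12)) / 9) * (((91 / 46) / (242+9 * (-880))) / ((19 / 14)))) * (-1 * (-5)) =-455 / 14676020964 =-0.00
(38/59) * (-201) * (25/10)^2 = -95475/118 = -809.11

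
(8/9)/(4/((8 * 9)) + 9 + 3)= 0.07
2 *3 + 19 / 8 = 67 / 8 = 8.38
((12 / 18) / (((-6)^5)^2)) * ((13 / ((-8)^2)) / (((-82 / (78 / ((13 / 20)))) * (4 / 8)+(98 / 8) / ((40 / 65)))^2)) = 325 / 55547555543136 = 0.00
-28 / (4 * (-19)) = 7 / 19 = 0.37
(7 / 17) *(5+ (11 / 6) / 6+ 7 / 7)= 1589 / 612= 2.60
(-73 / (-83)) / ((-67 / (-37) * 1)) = 2701 / 5561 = 0.49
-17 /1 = -17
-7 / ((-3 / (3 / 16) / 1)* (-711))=-7 / 11376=-0.00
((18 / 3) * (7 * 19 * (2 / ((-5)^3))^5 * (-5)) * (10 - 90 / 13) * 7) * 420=120121344 / 3173828125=0.04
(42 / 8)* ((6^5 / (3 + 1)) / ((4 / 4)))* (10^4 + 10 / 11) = 1122762060 / 11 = 102069278.18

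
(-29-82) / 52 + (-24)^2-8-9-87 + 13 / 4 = 12301 / 26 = 473.12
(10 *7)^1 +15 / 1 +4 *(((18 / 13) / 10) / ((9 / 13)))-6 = 399 / 5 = 79.80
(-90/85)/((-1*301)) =18/5117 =0.00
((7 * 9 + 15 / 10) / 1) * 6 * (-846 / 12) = -54567 / 2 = -27283.50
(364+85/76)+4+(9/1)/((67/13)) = 1888443/5092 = 370.86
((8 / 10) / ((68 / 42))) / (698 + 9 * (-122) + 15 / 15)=-2 / 1615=-0.00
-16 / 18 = -8 / 9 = -0.89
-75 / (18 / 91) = -379.17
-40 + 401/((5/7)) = 2607/5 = 521.40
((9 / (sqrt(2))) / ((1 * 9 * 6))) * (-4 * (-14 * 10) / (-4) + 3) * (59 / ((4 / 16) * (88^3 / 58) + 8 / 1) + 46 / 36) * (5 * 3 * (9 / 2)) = -227804285 * sqrt(2) / 227776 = -1414.39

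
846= 846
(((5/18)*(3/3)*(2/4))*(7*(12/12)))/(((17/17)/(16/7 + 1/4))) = 355/144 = 2.47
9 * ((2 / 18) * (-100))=-100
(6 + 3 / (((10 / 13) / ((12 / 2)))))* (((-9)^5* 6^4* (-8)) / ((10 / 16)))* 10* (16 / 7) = 3291294892032 / 5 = 658258978406.40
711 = 711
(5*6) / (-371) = -0.08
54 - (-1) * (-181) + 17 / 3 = -364 / 3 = -121.33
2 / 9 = 0.22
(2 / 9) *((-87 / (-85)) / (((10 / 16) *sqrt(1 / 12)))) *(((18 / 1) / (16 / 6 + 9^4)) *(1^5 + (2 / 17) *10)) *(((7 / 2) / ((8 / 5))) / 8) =0.00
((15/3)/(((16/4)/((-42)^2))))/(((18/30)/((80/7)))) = 42000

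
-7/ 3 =-2.33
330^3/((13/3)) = 107811000/13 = 8293153.85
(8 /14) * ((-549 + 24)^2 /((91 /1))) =22500 /13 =1730.77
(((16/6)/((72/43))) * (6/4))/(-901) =-43/16218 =-0.00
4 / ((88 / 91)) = 91 / 22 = 4.14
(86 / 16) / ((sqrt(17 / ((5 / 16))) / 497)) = 21371*sqrt(85) / 544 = 362.19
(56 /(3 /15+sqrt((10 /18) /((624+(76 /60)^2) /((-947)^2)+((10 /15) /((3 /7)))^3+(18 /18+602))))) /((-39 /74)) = -205483802723523520 /377916519551649+2943276000 * sqrt(12396464932645) /125972173183883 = -461.46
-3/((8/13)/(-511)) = 19929/8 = 2491.12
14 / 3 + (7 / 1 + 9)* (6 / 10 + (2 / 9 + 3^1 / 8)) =1072 / 45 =23.82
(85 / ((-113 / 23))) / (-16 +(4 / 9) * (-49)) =207 / 452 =0.46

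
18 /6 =3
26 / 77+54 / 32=2495 / 1232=2.03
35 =35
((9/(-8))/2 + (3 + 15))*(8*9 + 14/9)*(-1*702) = -3601611/4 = -900402.75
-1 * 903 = -903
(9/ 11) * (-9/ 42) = -27/ 154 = -0.18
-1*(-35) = 35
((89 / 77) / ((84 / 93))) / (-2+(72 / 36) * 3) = 2759 / 8624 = 0.32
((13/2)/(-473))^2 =169/894916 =0.00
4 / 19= 0.21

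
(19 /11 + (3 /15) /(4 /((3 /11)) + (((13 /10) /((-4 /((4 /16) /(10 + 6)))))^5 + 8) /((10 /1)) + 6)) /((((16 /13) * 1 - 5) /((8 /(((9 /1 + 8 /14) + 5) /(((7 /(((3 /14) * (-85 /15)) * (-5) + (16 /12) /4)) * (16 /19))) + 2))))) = -15755308493899683494810752 /76224907154332641096253653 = -0.21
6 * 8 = 48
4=4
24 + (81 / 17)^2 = 13497 / 289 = 46.70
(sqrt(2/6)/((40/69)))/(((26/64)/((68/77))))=6256 * sqrt(3)/5005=2.16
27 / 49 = 0.55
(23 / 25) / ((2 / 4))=1.84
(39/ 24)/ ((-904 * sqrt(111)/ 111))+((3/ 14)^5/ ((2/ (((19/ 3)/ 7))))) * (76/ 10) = -0.02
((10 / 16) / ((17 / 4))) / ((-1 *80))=-1 / 544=-0.00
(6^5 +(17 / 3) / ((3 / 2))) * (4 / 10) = 140036 / 45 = 3111.91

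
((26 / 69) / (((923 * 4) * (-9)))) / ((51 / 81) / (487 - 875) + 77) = -194 / 1317234955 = -0.00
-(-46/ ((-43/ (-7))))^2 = -103684/ 1849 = -56.08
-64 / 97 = -0.66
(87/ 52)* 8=174/ 13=13.38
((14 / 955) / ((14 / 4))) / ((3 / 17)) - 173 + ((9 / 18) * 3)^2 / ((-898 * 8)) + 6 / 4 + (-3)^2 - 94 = -21115367897 / 82328640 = -256.48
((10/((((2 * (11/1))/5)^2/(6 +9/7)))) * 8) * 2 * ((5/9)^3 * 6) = 4250000/68607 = 61.95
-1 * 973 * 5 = -4865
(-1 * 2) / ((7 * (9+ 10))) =-2 / 133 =-0.02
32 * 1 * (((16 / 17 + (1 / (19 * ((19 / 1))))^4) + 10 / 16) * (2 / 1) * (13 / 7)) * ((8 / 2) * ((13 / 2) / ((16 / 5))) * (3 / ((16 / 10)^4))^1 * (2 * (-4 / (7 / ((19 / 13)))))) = -1156.47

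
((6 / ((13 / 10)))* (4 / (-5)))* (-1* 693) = 2558.77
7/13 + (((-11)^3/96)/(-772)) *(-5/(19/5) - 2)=2922269/6101888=0.48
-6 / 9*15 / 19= -0.53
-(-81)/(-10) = -8.10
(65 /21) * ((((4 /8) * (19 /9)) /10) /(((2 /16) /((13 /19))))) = 338 /189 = 1.79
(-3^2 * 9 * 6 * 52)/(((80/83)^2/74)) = -805206987/400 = -2013017.47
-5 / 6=-0.83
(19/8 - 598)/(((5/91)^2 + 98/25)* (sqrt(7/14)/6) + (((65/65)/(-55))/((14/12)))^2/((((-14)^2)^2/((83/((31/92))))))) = 25796457167348571078375/5944595926662691607479273 - 21661378560583320952412144125* sqrt(2)/23778383706650766429917092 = -1288.30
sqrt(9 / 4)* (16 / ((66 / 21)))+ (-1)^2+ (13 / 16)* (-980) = -34655 / 44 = -787.61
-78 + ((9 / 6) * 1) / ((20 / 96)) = -354 / 5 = -70.80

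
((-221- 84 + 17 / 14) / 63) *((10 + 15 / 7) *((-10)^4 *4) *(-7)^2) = -7230100000 / 63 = -114763492.06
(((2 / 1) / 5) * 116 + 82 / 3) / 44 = 553 / 330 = 1.68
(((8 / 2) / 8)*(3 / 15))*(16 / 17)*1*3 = 24 / 85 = 0.28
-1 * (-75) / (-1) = -75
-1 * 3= -3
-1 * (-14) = 14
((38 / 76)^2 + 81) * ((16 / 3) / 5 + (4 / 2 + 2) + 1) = 5915 / 12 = 492.92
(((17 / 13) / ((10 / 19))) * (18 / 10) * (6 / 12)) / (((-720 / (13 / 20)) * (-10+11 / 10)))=323 / 1424000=0.00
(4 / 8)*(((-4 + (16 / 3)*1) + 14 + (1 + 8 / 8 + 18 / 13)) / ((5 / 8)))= 584 / 39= 14.97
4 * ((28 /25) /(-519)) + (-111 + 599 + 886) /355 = 3557578 /921225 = 3.86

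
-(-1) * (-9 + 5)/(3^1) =-4/3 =-1.33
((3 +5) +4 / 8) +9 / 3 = 23 / 2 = 11.50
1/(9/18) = 2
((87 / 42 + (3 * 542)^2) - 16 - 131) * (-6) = -15862386.43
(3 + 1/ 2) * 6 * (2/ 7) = 6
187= 187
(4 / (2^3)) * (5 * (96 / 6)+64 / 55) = 2232 / 55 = 40.58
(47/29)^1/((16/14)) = 329/232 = 1.42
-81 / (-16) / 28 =81 / 448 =0.18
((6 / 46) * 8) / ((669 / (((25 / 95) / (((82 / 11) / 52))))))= 11440 / 3995491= 0.00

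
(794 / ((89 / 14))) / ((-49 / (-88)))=139744 / 623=224.31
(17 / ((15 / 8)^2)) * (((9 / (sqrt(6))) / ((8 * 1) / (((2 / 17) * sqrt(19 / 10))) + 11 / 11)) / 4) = -2584 * sqrt(6) / 3466575 + 18496 * sqrt(285) / 3466575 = 0.09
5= 5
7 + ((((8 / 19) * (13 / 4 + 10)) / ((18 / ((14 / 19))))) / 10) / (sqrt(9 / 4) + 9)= 341251 / 48735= 7.00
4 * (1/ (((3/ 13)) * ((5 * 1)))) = 52/ 15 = 3.47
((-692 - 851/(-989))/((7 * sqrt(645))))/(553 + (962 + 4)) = -29719 * sqrt(645)/294906255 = -0.00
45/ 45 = 1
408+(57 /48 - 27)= 6115 /16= 382.19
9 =9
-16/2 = -8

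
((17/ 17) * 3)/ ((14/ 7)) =3/ 2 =1.50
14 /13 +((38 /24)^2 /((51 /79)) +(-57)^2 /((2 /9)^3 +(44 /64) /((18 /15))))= 5569.36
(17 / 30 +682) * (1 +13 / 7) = 40954 / 21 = 1950.19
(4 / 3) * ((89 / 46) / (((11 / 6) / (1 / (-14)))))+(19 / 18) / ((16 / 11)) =318875 / 510048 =0.63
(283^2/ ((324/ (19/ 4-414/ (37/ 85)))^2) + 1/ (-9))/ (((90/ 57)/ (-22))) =-65668745731725829/ 6898182912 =-9519716.51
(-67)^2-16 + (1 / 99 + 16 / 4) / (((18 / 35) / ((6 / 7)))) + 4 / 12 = 1330565 / 297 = 4480.02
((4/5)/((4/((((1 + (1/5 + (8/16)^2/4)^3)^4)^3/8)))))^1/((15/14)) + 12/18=22573514002720665152520779778017640217945601843817109628777320680632349/32451855365842672678315602057625600000000000000000000000000000000000000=0.70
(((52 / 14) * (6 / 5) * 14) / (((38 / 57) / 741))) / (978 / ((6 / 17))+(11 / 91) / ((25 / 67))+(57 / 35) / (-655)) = 20670298740 / 825923081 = 25.03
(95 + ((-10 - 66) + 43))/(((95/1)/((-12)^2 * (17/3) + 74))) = 580.84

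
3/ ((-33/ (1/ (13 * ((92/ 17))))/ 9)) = -0.01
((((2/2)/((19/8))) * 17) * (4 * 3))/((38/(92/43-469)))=-16381200/15523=-1055.29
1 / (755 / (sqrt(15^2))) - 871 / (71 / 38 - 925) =5103035 / 5296929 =0.96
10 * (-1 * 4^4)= -2560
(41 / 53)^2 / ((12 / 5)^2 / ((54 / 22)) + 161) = 126075 / 34413059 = 0.00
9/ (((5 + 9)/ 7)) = 9/ 2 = 4.50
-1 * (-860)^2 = -739600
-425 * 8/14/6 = -850/21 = -40.48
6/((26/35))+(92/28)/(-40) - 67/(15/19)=-839441/10920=-76.87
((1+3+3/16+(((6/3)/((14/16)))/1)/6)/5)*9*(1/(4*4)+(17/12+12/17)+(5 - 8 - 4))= -1206203/30464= -39.59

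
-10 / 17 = -0.59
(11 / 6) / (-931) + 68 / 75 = 126341 / 139650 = 0.90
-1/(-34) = 1/34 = 0.03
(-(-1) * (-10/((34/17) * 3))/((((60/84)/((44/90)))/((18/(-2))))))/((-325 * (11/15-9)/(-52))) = -154/775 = -0.20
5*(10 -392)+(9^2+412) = -1417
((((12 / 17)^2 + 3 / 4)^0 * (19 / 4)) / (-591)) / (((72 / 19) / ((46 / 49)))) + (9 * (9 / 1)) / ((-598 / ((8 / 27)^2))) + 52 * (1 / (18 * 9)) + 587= 2196866927681 / 3740576112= 587.31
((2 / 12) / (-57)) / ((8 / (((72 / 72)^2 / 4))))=-1 / 10944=-0.00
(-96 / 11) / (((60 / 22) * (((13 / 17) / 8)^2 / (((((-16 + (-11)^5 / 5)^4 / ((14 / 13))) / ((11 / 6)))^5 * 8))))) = -175916333495085978131358446054167284302782309053103270880596703294665368823353535910571085926697613877367904805838848 / 1290695265293121337890625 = -136295792062996971801078300000000000000000000000000000000000000000000000000000000000000000000.00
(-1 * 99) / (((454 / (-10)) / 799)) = 395505 / 227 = 1742.31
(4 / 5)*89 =356 / 5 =71.20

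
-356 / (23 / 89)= -1377.57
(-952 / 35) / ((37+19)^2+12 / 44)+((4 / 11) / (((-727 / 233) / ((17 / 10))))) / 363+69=68.99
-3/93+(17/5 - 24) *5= -3194/31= -103.03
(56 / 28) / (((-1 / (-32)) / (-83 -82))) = -10560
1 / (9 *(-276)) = -1 / 2484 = -0.00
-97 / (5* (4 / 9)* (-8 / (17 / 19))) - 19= -42919 / 3040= -14.12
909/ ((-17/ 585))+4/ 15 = -7976407/ 255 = -31280.03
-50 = -50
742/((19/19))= 742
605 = 605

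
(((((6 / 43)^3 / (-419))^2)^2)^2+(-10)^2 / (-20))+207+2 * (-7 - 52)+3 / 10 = 1278741300841518952412003373615546274035779819521029409280605323 / 15168935953042929447354725665664843108372239289883938624726410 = 84.30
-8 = -8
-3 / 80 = -0.04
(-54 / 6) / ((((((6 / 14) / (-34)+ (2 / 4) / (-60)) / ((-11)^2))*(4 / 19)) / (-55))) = -4062677850 / 299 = -13587551.34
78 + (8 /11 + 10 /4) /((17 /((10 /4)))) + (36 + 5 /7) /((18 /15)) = 1713269 /15708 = 109.07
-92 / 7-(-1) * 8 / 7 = -12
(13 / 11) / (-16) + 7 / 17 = 1011 / 2992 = 0.34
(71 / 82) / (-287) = -71 / 23534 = -0.00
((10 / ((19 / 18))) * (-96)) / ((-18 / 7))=6720 / 19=353.68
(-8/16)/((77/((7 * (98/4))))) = -1.11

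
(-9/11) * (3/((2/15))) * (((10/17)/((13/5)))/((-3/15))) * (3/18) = 16875/4862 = 3.47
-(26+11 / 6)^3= -4657463 / 216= -21562.33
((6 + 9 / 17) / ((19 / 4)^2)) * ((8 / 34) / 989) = 7104 / 103181381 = 0.00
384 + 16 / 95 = 36496 / 95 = 384.17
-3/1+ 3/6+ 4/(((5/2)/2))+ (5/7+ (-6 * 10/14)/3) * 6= -251/70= -3.59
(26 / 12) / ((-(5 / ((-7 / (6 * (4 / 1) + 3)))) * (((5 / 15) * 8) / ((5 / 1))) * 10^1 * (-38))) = -91 / 164160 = -0.00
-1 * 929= -929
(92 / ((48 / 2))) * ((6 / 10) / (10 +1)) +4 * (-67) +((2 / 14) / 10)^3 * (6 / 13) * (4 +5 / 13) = -85376694069 / 318818500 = -267.79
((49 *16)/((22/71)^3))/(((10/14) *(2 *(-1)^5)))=-122763473/6655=-18446.80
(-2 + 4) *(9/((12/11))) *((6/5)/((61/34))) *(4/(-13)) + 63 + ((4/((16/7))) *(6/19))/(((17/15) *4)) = 611928279/10245560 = 59.73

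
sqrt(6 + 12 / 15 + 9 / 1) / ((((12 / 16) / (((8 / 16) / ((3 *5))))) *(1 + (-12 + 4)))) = -2 *sqrt(395) / 1575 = -0.03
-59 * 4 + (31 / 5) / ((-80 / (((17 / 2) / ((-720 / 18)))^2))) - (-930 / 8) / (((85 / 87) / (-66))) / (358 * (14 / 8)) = -248.54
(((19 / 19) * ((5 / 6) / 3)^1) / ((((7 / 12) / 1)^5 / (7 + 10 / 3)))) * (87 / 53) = 62138880 / 890771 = 69.76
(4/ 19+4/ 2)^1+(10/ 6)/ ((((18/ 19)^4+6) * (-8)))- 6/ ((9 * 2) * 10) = 4340679053/ 2022136560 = 2.15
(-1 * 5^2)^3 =-15625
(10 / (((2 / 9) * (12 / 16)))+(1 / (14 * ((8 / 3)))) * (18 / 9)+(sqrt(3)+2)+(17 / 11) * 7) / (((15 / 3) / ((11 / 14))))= 11 * sqrt(3) / 70+44889 / 3920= 11.72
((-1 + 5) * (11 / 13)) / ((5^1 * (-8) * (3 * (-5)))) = 11 / 1950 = 0.01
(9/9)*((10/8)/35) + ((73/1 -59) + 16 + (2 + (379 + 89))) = 14001/28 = 500.04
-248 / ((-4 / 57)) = 3534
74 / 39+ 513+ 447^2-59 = 7810331 / 39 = 200264.90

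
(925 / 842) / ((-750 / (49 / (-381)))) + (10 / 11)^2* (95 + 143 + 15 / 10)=197.93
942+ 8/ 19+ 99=19787/ 19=1041.42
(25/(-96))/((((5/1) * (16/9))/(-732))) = 2745/128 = 21.45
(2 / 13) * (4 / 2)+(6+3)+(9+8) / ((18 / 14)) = 2636 / 117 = 22.53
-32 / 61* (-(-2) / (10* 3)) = -32 / 915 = -0.03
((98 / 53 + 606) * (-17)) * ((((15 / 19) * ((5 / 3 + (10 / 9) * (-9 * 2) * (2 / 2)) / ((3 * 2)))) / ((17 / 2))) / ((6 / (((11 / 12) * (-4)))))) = -48726700 / 27189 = -1792.15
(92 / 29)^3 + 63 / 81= 7178915 / 219501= 32.71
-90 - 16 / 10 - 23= -573 / 5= -114.60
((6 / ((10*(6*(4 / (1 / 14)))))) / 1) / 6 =1 / 3360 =0.00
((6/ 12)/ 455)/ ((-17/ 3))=-3/ 15470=-0.00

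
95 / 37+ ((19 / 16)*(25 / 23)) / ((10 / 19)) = 136705 / 27232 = 5.02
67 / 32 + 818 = 26243 / 32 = 820.09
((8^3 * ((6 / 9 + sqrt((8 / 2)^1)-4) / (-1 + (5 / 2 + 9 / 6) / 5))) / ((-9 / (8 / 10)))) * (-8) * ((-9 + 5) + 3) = -65536 / 27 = -2427.26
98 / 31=3.16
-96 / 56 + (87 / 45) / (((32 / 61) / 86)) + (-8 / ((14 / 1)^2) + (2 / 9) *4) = 11151289 / 35280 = 316.08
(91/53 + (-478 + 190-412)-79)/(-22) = 20598/583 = 35.33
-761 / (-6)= 761 / 6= 126.83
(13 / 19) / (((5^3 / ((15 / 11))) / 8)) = 312 / 5225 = 0.06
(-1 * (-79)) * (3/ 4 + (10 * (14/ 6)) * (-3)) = -21883/ 4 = -5470.75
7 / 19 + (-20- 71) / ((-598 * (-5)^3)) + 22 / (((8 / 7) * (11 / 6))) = 593621 / 54625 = 10.87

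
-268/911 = -0.29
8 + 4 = 12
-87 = -87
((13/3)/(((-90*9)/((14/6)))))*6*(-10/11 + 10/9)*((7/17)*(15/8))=-3185/272646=-0.01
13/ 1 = 13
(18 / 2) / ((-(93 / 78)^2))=-6084 / 961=-6.33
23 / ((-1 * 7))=-23 / 7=-3.29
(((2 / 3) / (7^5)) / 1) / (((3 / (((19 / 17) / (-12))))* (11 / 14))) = -19 / 12122649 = -0.00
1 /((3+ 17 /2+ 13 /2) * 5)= 1 /90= 0.01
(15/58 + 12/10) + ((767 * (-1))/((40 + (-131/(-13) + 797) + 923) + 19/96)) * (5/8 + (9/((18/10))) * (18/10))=-1737293991/640697870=-2.71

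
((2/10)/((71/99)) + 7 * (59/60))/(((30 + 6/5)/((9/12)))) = 2347/13632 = 0.17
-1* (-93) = 93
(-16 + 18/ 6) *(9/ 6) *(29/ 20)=-1131/ 40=-28.28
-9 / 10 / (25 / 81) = -729 / 250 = -2.92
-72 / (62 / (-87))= 101.03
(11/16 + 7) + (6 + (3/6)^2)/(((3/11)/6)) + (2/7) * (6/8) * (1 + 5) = 16405/112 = 146.47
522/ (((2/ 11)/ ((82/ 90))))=13079/ 5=2615.80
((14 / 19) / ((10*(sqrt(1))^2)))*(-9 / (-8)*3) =189 / 760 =0.25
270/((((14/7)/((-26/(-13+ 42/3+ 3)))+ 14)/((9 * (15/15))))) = 15795/89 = 177.47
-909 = -909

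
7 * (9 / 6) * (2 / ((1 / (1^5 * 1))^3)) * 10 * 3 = 630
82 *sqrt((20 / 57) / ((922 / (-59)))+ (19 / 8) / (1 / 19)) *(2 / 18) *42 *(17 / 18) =4879 *sqrt(498279031458) / 1418958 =2427.16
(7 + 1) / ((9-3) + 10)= 1 / 2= 0.50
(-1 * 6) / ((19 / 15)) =-90 / 19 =-4.74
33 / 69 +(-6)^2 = 839 / 23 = 36.48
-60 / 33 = -20 / 11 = -1.82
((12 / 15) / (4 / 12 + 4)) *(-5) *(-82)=984 / 13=75.69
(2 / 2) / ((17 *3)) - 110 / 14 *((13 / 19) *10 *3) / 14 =-546044 / 47481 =-11.50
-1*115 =-115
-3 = -3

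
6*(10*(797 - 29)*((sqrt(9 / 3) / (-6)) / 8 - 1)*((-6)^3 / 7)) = 207360*sqrt(3) / 7 + 9953280 / 7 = 1473205.44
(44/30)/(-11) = -2/15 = -0.13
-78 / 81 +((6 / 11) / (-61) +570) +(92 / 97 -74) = 871603892 / 1757349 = 495.98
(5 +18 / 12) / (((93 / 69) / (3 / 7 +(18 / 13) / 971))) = 873885 / 421414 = 2.07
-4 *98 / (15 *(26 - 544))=28 / 555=0.05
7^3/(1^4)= 343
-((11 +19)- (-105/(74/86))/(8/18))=-45075/148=-304.56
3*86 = 258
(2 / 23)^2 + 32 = 16932 / 529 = 32.01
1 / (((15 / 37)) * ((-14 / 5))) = -0.88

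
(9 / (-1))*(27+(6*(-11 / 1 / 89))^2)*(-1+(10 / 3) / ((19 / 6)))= -1964007 / 150499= -13.05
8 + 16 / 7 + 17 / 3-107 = -1912 / 21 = -91.05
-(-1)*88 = 88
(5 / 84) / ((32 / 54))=45 / 448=0.10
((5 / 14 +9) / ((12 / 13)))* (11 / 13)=1441 / 168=8.58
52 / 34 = 26 / 17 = 1.53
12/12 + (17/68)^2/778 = 12449/12448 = 1.00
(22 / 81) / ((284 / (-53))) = -583 / 11502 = -0.05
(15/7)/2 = 15/14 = 1.07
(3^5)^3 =14348907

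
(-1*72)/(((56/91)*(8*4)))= -117/32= -3.66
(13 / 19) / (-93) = -0.01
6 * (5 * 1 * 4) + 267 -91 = 296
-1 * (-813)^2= -660969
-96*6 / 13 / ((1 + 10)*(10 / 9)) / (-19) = 2592 / 13585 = 0.19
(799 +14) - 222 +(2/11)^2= 591.03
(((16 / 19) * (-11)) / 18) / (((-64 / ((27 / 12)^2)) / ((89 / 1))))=8811 / 2432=3.62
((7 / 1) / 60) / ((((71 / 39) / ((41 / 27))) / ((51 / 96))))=63427 / 1226880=0.05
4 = 4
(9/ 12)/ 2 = 3/ 8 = 0.38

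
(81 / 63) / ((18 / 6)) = 3 / 7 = 0.43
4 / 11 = 0.36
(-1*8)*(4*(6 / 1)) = -192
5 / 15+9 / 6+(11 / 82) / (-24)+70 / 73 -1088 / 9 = -50901121 / 430992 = -118.10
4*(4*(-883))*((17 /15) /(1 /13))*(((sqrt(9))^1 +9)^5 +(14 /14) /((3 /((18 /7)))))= -362566327136 /7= -51795189590.86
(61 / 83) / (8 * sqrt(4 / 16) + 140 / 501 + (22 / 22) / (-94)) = 0.17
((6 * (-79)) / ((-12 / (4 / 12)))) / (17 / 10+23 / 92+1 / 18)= 2370 / 361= 6.57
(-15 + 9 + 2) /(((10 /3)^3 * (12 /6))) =-0.05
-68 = -68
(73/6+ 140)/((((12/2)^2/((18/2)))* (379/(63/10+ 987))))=3022943/30320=99.70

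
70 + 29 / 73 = 5139 / 73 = 70.40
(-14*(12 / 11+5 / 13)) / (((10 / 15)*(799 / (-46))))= 203826 / 114257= 1.78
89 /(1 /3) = 267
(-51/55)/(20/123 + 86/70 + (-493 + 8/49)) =307377/162906832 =0.00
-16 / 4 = -4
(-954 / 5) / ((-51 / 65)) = 4134 / 17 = 243.18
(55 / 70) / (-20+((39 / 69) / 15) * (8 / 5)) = -18975 / 481544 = -0.04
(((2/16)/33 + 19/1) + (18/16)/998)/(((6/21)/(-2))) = -35050841/263472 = -133.03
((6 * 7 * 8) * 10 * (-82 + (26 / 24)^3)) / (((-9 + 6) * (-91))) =-697495 / 702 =-993.58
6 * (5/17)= 30/17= 1.76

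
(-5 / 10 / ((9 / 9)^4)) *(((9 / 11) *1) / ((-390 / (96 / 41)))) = 72 / 29315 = 0.00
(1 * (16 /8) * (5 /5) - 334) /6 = -166 /3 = -55.33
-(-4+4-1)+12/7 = 19/7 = 2.71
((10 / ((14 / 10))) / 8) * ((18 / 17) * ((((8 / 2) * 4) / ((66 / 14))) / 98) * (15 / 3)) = 1500 / 9163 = 0.16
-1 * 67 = -67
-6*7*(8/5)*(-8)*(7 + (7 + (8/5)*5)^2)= 623616/5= 124723.20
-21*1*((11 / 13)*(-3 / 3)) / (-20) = -231 / 260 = -0.89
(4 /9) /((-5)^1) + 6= 266 /45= 5.91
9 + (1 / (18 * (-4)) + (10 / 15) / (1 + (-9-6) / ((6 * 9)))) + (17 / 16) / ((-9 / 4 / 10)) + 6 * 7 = 47.19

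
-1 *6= -6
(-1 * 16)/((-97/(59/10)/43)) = 20296/485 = 41.85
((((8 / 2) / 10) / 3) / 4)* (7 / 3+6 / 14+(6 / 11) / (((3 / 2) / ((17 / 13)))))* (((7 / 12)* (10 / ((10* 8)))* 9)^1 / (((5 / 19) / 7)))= 646513 / 343200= 1.88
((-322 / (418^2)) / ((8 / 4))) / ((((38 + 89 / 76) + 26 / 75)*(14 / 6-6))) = 36225 / 5696372539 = 0.00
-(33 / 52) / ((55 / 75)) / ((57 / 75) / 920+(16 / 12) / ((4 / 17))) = -0.15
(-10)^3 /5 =-200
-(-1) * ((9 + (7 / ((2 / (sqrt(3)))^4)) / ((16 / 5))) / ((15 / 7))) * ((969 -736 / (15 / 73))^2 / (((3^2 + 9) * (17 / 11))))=11473065538781 / 9792000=1171677.44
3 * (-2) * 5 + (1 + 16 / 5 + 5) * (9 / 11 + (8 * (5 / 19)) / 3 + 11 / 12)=-15849 / 2090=-7.58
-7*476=-3332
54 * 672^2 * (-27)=-658409472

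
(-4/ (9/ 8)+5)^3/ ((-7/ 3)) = -2197/ 1701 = -1.29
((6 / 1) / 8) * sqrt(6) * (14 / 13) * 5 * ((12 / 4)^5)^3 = 1506635235 * sqrt(6) / 26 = 141941829.01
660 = 660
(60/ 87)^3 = 8000/ 24389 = 0.33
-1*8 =-8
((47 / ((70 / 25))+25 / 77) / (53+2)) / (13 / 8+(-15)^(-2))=0.19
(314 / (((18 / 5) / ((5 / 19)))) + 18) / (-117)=-7003 / 20007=-0.35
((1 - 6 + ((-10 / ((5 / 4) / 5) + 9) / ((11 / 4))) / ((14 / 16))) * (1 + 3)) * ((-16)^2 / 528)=-29376 / 847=-34.68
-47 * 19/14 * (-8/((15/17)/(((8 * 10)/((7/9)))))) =2914752/49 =59484.73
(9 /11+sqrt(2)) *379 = 3411 /11+379 *sqrt(2) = 846.08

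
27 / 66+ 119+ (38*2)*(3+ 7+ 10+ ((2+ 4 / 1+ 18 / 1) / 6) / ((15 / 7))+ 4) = 2085.28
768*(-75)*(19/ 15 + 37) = -2204160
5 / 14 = 0.36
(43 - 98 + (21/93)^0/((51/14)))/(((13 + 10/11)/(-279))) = 951731/867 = 1097.73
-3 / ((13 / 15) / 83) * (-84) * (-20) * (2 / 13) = -12549600 / 169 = -74257.99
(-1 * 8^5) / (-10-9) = 32768 / 19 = 1724.63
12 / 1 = 12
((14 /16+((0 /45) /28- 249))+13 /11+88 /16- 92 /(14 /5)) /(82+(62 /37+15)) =-2083951 /749672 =-2.78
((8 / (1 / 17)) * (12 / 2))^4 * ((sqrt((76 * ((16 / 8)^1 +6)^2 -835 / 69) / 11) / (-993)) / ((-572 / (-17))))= -209366433792 * sqrt(254098779) / 11975249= -278691544.42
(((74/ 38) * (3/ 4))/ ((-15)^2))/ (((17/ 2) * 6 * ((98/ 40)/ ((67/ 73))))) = 2479/ 51991695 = 0.00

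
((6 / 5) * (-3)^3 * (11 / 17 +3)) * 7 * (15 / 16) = -775.46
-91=-91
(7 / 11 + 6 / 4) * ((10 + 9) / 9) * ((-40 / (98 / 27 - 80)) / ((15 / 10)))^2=6429600 / 11692571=0.55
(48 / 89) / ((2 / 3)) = 72 / 89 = 0.81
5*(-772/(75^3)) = -772/84375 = -0.01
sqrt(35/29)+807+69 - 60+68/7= sqrt(1015)/29+5780/7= 826.81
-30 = -30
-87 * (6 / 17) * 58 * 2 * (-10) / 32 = 37845 / 34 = 1113.09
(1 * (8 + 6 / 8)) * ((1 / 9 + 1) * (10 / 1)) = 875 / 9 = 97.22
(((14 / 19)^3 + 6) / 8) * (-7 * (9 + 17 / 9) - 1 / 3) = -15122861 / 246924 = -61.25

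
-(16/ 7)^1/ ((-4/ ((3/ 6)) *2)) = 1/ 7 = 0.14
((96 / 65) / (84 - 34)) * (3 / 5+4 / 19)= 0.02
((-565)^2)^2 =101904600625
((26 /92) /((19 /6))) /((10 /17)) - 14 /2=-6.85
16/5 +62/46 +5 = 1098/115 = 9.55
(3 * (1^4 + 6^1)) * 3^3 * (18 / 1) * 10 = 102060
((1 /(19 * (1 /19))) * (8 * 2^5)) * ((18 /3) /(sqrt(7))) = 1536 * sqrt(7) /7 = 580.55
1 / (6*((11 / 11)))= 0.17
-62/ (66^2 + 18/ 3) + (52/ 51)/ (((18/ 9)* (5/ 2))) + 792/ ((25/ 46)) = 450321703/ 308975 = 1457.47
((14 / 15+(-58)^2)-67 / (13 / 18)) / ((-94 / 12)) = -27152 / 65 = -417.72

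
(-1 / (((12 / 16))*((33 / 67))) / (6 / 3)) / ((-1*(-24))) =-67 / 1188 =-0.06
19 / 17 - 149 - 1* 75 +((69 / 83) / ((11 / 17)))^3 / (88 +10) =-282566612602845 / 1267906796002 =-222.86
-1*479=-479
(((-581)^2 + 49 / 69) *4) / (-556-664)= -23291758 / 21045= -1106.76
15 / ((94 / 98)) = 735 / 47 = 15.64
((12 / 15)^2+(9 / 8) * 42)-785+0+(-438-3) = -117811 / 100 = -1178.11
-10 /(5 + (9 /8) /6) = -160 /83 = -1.93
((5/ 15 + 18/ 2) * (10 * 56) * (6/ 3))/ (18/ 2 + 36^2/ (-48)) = -15680/ 27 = -580.74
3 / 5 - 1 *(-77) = 388 / 5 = 77.60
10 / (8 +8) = 5 / 8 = 0.62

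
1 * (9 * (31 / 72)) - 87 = -665 / 8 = -83.12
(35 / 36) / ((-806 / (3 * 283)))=-9905 / 9672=-1.02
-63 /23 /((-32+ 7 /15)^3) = 0.00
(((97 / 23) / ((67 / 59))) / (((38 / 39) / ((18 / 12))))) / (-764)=-669591 / 89476624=-0.01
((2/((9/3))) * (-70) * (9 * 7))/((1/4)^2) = -47040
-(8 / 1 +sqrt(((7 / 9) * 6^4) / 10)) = -6 * sqrt(70) / 5-8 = -18.04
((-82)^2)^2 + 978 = 45213154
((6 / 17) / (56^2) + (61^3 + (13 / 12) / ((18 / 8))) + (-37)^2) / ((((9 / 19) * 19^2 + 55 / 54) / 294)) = 493039745427 / 1263304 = 390277.99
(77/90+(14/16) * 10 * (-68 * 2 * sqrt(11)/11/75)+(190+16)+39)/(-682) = -22127/61380+119 * sqrt(11)/56265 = -0.35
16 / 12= 4 / 3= 1.33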